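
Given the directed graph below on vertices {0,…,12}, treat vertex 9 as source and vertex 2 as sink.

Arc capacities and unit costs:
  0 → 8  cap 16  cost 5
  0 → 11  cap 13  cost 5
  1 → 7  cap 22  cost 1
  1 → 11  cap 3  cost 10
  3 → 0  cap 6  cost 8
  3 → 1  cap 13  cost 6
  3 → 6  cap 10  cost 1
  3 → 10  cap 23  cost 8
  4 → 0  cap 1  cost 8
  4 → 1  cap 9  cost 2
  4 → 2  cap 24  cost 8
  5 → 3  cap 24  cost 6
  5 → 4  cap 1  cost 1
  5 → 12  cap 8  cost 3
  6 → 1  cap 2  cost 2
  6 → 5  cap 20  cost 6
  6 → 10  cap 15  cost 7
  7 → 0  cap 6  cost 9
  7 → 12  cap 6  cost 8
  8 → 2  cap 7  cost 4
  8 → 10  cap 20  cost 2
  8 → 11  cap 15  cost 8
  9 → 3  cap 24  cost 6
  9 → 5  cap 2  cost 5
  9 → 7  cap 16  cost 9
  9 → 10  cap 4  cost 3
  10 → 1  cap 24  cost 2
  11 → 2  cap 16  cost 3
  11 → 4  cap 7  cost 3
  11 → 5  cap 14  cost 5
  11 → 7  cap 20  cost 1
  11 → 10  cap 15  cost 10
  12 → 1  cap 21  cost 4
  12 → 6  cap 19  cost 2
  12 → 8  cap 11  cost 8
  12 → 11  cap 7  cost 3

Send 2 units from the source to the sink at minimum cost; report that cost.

Minimum cost for 2 units: 28

shortest-cost path #1: 9→5→4→2 push 1 @ unit cost 14 (adds 14)
shortest-cost path #2: 9→5→12→11→2 push 1 @ unit cost 14 (adds 14)
total cost = 28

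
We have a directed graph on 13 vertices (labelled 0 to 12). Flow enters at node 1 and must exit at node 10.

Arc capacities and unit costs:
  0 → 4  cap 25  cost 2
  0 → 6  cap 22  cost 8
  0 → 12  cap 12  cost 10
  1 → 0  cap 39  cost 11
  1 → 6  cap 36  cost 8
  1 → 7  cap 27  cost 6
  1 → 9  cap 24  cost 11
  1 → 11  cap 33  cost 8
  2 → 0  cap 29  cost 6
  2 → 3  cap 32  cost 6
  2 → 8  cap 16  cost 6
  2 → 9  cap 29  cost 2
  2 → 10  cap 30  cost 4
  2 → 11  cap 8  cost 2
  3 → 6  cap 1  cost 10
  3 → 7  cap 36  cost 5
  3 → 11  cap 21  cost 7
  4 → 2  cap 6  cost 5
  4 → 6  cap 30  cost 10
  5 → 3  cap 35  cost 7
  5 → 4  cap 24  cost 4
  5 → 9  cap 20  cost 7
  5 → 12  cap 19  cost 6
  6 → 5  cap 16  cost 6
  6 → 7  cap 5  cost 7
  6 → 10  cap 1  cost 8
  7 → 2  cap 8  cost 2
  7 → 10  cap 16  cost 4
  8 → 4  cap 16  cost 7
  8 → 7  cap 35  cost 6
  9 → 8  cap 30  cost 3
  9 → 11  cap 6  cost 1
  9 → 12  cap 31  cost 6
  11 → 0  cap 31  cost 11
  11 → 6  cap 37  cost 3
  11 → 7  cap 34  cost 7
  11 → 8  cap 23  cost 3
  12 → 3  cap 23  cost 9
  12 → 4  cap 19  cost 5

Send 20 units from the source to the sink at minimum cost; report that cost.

Minimum cost for 20 units: 208

shortest-cost path #1: 1→7→10 push 16 @ unit cost 10 (adds 160)
shortest-cost path #2: 1→7→2→10 push 4 @ unit cost 12 (adds 48)
total cost = 208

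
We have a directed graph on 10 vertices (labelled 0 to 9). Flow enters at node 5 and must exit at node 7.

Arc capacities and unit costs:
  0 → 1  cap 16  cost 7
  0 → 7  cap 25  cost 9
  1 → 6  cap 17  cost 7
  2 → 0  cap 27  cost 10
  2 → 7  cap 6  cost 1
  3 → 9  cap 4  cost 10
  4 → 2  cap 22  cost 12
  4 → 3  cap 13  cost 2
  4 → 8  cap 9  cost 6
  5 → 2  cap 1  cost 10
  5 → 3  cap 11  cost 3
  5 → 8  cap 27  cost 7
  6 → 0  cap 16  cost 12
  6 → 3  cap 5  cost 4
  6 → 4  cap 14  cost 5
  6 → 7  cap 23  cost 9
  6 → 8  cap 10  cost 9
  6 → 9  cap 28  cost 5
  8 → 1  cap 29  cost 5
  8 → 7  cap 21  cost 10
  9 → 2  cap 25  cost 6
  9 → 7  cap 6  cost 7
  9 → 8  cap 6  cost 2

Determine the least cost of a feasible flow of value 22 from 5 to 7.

shortest-cost path #1: 5→2→7 push 1 @ unit cost 11 (adds 11)
shortest-cost path #2: 5→8→7 push 21 @ unit cost 17 (adds 357)
total cost = 368

Minimum cost for 22 units: 368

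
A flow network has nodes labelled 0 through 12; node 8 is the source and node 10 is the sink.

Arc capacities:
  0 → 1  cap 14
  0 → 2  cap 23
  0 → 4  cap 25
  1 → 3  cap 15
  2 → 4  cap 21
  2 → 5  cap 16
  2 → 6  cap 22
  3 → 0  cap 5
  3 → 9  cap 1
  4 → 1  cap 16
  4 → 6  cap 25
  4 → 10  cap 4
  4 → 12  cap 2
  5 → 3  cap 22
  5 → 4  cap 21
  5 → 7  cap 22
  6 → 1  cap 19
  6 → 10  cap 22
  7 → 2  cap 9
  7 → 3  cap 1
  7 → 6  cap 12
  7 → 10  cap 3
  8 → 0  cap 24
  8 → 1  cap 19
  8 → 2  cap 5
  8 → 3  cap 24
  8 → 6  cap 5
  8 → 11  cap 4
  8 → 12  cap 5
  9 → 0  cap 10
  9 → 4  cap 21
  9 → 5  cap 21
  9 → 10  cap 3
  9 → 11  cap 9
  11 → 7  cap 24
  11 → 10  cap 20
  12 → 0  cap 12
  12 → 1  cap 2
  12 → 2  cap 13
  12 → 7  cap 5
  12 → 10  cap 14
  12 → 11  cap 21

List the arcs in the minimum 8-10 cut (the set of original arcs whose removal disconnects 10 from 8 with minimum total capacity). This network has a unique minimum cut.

augment #1: 8→6→10 push 5
augment #2: 8→11→10 push 4
augment #3: 8→12→10 push 5
augment #4: 8→0→4→10 push 4
augment #5: 8→2→6→10 push 5
augment #6: 8→3→9→10 push 1
augment #7: 8→0→2→6→10 push 12
augment #8: 8→0→4→12→10 push 2
augment #9: 8→0→2→5→7→10 push 3
max flow = 41; residual-reachable set from 8 gives S-side
cut edges (S→T): {(3,9), (4,10), (4,12), (6,10), (7,10), (8,11), (8,12)} total cap 41

Min-cut arcs: {(3,9), (4,10), (4,12), (6,10), (7,10), (8,11), (8,12)} (total capacity 41)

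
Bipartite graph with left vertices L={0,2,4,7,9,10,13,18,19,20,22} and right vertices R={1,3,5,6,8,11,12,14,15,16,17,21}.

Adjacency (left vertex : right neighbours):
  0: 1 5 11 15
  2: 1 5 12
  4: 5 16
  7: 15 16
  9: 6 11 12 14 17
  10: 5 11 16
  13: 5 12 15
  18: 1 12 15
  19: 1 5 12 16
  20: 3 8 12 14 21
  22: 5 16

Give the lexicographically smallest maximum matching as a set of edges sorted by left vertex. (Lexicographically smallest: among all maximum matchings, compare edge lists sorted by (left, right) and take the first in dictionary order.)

Lex-smallest maximum matching: {(0,1), (2,5), (4,16), (7,15), (9,6), (10,11), (13,12), (20,3)}

|M| = 8 (so the lex-smallest maximum matching has 8 edges)
process left vertices in ascending order; for each, take the smallest-labelled available neighbour that still permits 8 edges overall, or leave it unmatched if none does
lex-smallest matching: {0-1, 2-5, 4-16, 7-15, 9-6, 10-11, 13-12, 20-3}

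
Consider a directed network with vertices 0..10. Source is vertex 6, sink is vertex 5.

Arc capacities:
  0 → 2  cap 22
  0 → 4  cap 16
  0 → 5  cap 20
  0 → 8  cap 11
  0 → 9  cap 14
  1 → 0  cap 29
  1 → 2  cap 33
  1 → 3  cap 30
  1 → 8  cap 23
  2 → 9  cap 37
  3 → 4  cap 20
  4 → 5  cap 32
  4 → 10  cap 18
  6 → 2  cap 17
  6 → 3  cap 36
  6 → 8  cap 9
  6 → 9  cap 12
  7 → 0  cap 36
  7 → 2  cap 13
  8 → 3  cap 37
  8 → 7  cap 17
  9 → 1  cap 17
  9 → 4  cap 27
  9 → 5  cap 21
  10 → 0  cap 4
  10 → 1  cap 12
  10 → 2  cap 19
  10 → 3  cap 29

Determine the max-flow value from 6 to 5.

Maximum flow value: 58

augment #1: 6→9→5 bottleneck 12, total now 12
augment #2: 6→2→9→5 bottleneck 9, total now 21
augment #3: 6→3→4→5 bottleneck 20, total now 41
augment #4: 6→2→9→4→5 bottleneck 8, total now 49
augment #5: 6→8→7→0→5 bottleneck 9, total now 58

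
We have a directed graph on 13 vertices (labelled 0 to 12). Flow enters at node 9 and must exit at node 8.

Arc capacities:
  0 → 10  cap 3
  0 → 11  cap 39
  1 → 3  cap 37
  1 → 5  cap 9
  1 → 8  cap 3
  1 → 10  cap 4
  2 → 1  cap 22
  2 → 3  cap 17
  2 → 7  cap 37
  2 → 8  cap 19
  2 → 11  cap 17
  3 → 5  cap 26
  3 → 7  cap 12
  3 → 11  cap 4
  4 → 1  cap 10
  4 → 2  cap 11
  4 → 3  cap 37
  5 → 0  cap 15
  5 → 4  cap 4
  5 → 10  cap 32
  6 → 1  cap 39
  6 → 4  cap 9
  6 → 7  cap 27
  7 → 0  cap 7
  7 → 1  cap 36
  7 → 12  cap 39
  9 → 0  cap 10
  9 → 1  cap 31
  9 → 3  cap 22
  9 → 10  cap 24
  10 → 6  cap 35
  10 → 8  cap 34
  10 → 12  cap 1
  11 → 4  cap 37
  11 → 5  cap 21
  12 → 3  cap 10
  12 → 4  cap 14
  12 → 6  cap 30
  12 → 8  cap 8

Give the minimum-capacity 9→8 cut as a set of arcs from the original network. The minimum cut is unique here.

Min-cut arcs: {(1,8), (4,2), (10,8), (12,8)} (total capacity 56)

augment #1: 9→1→8 push 3
augment #2: 9→10→8 push 24
augment #3: 9→0→10→8 push 3
augment #4: 9→1→10→8 push 4
augment #5: 9→1→5→10→8 push 3
augment #6: 9→3→7→12→8 push 8
augment #7: 9→0→11→4→2→8 push 7
augment #8: 9→1→5→4→2→8 push 4
max flow = 56; residual-reachable set from 9 gives S-side
cut edges (S→T): {(1,8), (4,2), (10,8), (12,8)} total cap 56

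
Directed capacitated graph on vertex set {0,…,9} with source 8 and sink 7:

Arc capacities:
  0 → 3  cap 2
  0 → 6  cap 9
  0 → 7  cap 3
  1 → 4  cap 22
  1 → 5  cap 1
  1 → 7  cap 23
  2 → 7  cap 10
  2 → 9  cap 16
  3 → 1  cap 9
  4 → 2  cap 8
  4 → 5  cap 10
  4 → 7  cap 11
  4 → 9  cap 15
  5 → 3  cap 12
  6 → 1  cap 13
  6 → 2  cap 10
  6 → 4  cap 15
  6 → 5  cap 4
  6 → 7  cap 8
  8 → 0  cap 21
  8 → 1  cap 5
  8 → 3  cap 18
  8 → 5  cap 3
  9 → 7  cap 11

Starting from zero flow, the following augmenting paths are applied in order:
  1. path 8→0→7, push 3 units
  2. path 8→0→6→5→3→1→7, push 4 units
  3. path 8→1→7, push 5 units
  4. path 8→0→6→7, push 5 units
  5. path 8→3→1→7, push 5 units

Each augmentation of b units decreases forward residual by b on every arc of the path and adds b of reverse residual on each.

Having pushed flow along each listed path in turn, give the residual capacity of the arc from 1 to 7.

Residual capacity of (1,7): 9

after path 1 (8→0→7, push 3): res(1,7)=23
after path 2 (8→0→6→5→3→1→7, push 4): res(1,7)=19
after path 3 (8→1→7, push 5): res(1,7)=14
after path 4 (8→0→6→7, push 5): res(1,7)=14
after path 5 (8→3→1→7, push 5): res(1,7)=9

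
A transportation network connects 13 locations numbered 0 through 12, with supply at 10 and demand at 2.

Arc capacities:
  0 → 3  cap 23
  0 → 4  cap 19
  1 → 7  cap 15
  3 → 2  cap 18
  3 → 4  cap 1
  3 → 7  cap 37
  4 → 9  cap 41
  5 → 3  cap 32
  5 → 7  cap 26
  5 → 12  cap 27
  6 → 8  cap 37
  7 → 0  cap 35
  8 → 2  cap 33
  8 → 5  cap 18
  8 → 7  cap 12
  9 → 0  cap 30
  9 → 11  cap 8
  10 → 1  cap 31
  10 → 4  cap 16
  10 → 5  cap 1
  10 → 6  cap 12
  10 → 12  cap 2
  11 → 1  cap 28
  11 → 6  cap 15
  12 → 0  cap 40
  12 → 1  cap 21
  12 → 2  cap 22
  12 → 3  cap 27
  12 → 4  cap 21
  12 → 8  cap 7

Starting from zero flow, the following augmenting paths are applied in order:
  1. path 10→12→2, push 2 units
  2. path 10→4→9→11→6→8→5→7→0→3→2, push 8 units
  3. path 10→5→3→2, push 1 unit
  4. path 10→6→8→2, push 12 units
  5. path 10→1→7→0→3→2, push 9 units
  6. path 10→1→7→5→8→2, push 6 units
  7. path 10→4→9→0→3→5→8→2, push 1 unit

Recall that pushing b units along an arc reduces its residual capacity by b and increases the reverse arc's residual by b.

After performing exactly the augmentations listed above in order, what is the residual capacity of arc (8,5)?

Residual capacity of (8,5): 17

after path 1 (10→12→2, push 2): res(8,5)=18
after path 2 (10→4→9→11→6→8→5→7→0→3→2, push 8): res(8,5)=10
after path 3 (10→5→3→2, push 1): res(8,5)=10
after path 4 (10→6→8→2, push 12): res(8,5)=10
after path 5 (10→1→7→0→3→2, push 9): res(8,5)=10
after path 6 (10→1→7→5→8→2, push 6): res(8,5)=16
after path 7 (10→4→9→0→3→5→8→2, push 1): res(8,5)=17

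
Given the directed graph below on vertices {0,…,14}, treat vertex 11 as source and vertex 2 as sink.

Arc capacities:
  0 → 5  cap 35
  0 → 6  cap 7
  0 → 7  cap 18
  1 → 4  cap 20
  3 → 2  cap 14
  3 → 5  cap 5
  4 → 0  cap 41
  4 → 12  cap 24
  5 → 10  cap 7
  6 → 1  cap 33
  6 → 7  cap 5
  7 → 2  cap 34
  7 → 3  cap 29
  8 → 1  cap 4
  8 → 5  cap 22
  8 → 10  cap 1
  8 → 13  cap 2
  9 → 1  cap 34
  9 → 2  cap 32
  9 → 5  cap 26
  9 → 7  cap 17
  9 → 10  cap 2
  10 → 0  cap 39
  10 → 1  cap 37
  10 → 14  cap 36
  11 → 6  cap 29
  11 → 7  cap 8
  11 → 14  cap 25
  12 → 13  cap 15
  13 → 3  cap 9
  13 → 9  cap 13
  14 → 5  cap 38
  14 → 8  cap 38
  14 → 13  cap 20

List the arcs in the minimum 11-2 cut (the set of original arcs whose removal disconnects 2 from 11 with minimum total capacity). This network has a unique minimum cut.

augment #1: 11→7→2 push 8
augment #2: 11→6→7→2 push 5
augment #3: 11→14→13→3→2 push 9
augment #4: 11→14→13→9→2 push 11
augment #5: 11→14→8→13→9→2 push 2
augment #6: 11→6→1→4→0→7→2 push 18
max flow = 53; residual-reachable set from 11 gives S-side
cut edges (S→T): {(0,7), (6,7), (11,7), (13,3), (13,9)} total cap 53

Min-cut arcs: {(0,7), (6,7), (11,7), (13,3), (13,9)} (total capacity 53)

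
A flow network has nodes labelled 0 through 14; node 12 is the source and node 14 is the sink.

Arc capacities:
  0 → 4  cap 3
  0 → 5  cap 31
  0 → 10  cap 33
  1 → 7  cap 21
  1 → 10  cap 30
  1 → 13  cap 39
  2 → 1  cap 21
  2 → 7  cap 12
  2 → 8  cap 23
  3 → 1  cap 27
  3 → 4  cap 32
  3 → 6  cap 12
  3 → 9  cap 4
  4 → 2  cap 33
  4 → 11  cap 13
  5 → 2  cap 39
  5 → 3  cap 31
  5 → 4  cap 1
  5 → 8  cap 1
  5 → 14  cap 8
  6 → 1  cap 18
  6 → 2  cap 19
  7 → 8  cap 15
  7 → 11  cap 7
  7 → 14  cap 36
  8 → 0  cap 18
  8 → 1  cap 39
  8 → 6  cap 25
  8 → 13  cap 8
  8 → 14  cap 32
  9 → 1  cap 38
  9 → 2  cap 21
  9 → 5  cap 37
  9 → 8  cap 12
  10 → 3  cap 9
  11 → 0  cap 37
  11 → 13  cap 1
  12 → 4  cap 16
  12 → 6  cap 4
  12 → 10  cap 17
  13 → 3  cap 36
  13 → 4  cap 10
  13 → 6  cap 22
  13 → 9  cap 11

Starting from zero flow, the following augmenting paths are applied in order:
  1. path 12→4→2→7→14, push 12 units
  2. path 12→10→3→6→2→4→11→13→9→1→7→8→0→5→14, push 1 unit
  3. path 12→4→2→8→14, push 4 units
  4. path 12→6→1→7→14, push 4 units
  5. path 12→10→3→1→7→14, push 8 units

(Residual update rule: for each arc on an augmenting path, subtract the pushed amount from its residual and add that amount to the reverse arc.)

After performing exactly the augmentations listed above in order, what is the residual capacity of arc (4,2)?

Residual capacity of (4,2): 18

after path 1 (12→4→2→7→14, push 12): res(4,2)=21
after path 2 (12→10→3→6→2→4→11→13→9→1→7→8→0→5→14, push 1): res(4,2)=22
after path 3 (12→4→2→8→14, push 4): res(4,2)=18
after path 4 (12→6→1→7→14, push 4): res(4,2)=18
after path 5 (12→10→3→1→7→14, push 8): res(4,2)=18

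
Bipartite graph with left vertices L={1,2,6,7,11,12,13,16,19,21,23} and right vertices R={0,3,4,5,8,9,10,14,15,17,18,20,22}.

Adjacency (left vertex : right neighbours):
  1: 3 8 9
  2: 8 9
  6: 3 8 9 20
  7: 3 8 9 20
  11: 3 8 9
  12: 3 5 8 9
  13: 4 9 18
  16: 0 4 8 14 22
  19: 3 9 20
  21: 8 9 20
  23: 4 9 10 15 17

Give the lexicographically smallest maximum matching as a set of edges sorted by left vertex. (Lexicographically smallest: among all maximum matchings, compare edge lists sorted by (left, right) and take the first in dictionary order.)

Lex-smallest maximum matching: {(1,3), (2,8), (6,9), (7,20), (12,5), (13,4), (16,0), (23,10)}

|M| = 8 (so the lex-smallest maximum matching has 8 edges)
process left vertices in ascending order; for each, take the smallest-labelled available neighbour that still permits 8 edges overall, or leave it unmatched if none does
lex-smallest matching: {1-3, 2-8, 6-9, 7-20, 12-5, 13-4, 16-0, 23-10}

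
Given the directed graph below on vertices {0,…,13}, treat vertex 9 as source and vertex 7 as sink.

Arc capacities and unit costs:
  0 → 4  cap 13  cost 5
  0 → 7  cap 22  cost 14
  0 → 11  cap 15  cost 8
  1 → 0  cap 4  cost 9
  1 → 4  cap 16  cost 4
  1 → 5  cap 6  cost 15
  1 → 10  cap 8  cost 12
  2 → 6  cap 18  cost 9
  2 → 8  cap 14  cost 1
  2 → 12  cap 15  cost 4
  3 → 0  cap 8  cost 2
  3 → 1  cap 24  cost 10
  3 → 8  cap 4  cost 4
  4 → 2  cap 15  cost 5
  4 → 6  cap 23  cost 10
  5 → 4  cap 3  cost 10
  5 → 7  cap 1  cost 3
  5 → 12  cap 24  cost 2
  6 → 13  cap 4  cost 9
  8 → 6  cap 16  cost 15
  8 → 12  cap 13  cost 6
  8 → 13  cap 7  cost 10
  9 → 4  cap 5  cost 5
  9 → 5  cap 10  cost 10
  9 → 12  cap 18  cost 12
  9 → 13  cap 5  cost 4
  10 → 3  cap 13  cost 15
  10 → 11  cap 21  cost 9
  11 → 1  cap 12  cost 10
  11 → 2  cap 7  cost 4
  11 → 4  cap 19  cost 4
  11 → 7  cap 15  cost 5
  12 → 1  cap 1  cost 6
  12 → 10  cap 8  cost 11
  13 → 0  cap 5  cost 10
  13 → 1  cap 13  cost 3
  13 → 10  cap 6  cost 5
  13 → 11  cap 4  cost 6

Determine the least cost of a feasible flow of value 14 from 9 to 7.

Minimum cost for 14 units: 392

shortest-cost path #1: 9→5→7 push 1 @ unit cost 13 (adds 13)
shortest-cost path #2: 9→13→11→7 push 4 @ unit cost 15 (adds 60)
shortest-cost path #3: 9→13→10→11→7 push 1 @ unit cost 23 (adds 23)
shortest-cost path #4: 9→12→10→11→7 push 8 @ unit cost 37 (adds 296)
total cost = 392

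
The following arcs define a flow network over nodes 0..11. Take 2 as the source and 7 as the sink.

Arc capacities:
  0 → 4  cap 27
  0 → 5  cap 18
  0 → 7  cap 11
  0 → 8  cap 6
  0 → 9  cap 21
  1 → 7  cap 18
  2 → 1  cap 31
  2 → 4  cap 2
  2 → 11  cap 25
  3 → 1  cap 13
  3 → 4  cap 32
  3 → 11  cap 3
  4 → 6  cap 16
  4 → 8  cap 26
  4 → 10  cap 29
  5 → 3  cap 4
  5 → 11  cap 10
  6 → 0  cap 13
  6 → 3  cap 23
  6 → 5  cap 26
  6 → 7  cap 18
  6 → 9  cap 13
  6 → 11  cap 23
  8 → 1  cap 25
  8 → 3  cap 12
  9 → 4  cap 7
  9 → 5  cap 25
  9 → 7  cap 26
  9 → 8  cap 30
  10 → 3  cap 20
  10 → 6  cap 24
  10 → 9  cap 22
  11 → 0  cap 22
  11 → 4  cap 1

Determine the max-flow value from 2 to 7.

augment #1: 2→1→7 bottleneck 18, total now 18
augment #2: 2→4→6→7 bottleneck 2, total now 20
augment #3: 2→11→0→7 bottleneck 11, total now 31
augment #4: 2→11→0→9→7 bottleneck 11, total now 42
augment #5: 2→11→4→6→7 bottleneck 1, total now 43

Maximum flow value: 43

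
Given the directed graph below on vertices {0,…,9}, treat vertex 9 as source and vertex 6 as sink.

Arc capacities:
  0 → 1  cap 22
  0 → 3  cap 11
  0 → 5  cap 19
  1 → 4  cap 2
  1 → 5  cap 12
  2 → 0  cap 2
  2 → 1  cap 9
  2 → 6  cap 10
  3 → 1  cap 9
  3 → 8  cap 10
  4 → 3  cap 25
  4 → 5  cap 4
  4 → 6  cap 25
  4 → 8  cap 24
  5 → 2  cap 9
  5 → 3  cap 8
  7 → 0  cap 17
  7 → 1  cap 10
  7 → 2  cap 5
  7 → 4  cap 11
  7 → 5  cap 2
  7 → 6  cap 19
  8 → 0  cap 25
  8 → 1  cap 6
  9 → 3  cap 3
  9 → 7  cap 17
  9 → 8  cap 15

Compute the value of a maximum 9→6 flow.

Maximum flow value: 28

augment #1: 9→7→6 bottleneck 17, total now 17
augment #2: 9→3→1→4→6 bottleneck 2, total now 19
augment #3: 9→3→1→5→2→6 bottleneck 1, total now 20
augment #4: 9→8→0→5→2→6 bottleneck 8, total now 28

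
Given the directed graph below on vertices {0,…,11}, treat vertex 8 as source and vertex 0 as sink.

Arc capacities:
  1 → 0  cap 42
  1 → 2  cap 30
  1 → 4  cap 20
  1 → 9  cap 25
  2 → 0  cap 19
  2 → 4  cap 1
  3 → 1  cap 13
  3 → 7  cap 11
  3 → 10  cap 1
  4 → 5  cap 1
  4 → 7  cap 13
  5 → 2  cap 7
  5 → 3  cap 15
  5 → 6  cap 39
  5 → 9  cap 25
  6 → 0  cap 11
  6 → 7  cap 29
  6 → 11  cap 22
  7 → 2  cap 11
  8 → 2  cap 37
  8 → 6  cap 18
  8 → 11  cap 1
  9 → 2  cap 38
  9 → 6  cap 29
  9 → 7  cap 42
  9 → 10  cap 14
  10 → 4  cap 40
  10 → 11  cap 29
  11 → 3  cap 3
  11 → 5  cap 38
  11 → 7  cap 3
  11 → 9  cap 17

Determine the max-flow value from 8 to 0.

Maximum flow value: 39

augment #1: 8→2→0 bottleneck 19, total now 19
augment #2: 8→6→0 bottleneck 11, total now 30
augment #3: 8→11→3→1→0 bottleneck 1, total now 31
augment #4: 8→6→11→3→1→0 bottleneck 2, total now 33
augment #5: 8→2→4→5→3→1→0 bottleneck 1, total now 34
augment #6: 8→6→11→5→3→1→0 bottleneck 5, total now 39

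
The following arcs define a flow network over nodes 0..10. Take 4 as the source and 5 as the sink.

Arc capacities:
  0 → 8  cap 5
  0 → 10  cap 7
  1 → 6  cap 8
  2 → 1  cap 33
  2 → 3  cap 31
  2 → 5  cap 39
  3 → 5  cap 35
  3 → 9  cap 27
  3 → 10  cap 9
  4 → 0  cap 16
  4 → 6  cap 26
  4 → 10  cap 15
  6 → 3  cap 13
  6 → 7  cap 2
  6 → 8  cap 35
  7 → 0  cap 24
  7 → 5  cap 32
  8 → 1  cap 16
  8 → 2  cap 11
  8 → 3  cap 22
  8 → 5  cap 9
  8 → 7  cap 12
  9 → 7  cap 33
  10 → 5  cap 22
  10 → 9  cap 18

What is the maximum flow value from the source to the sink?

augment #1: 4→10→5 bottleneck 15, total now 15
augment #2: 4→0→8→5 bottleneck 5, total now 20
augment #3: 4→0→10→5 bottleneck 7, total now 27
augment #4: 4→6→3→5 bottleneck 13, total now 40
augment #5: 4→6→7→5 bottleneck 2, total now 42
augment #6: 4→6→8→5 bottleneck 4, total now 46
augment #7: 4→6→8→2→5 bottleneck 7, total now 53

Maximum flow value: 53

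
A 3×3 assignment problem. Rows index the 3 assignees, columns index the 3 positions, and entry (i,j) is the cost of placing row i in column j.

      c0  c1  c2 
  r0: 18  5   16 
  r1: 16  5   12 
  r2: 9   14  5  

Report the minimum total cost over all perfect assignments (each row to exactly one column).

one of 2 optimal assignments: row0→col1 (cost 5), row1→col0 (cost 16), row2→col2 (cost 5)
total = 5 + 16 + 5 = 26

Minimum assignment cost: 26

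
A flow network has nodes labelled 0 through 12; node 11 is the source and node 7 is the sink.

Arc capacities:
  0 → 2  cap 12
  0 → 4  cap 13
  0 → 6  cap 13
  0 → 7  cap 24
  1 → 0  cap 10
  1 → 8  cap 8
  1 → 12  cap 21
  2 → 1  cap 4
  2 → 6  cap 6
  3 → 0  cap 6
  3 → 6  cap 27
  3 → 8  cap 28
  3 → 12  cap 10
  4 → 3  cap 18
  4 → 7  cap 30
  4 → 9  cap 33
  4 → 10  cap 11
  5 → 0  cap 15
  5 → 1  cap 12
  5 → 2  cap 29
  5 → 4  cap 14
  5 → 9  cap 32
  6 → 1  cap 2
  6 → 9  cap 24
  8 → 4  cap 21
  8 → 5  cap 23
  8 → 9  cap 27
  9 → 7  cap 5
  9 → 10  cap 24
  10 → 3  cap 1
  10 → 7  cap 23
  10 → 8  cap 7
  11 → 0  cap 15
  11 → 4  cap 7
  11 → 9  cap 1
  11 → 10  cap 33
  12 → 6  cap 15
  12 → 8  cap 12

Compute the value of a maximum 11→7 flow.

Maximum flow value: 54

augment #1: 11→0→7 bottleneck 15, total now 15
augment #2: 11→4→7 bottleneck 7, total now 22
augment #3: 11→9→7 bottleneck 1, total now 23
augment #4: 11→10→7 bottleneck 23, total now 46
augment #5: 11→10→3→0→7 bottleneck 1, total now 47
augment #6: 11→10→8→4→7 bottleneck 7, total now 54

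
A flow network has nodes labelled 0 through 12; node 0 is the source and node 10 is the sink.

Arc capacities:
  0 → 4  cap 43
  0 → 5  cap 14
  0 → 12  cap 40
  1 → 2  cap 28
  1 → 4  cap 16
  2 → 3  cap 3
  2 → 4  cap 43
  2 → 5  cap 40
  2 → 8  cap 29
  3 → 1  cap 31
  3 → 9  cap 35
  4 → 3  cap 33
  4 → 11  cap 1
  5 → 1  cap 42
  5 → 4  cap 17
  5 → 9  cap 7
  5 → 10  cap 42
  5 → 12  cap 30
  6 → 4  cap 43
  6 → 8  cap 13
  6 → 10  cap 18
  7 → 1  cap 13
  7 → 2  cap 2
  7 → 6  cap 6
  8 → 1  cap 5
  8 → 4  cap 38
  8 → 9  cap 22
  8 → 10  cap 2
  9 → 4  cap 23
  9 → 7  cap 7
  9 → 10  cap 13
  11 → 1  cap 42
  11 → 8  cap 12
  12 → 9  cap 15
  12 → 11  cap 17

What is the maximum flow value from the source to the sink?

augment #1: 0→5→10 bottleneck 14, total now 14
augment #2: 0→12→9→10 bottleneck 13, total now 27
augment #3: 0→4→11→8→10 bottleneck 1, total now 28
augment #4: 0→12→11→8→10 bottleneck 1, total now 29
augment #5: 0→12→9→7→6→10 bottleneck 2, total now 31
augment #6: 0→4→3→1→2→5→10 bottleneck 28, total now 59
augment #7: 0→4→3→9→7→6→10 bottleneck 4, total now 63

Maximum flow value: 63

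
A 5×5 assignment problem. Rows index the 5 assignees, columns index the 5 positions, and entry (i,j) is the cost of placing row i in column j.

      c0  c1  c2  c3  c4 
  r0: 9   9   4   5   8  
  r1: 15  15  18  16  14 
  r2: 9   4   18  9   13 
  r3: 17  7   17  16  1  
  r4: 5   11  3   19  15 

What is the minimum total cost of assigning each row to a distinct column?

optimal assignment: row0→col3 (cost 5), row1→col0 (cost 15), row2→col1 (cost 4), row3→col4 (cost 1), row4→col2 (cost 3)
total = 5 + 15 + 4 + 1 + 3 = 28

Minimum assignment cost: 28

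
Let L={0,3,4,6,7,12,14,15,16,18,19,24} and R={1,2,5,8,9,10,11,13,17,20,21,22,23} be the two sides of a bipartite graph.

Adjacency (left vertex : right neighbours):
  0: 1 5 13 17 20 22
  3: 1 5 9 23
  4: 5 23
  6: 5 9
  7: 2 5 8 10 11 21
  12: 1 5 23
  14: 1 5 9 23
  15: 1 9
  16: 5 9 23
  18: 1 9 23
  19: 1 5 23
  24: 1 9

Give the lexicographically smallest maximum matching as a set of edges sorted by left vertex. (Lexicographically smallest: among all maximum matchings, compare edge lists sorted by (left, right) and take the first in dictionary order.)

Lex-smallest maximum matching: {(0,13), (3,1), (4,5), (6,9), (7,2), (12,23)}

|M| = 6 (so the lex-smallest maximum matching has 6 edges)
process left vertices in ascending order; for each, take the smallest-labelled available neighbour that still permits 6 edges overall, or leave it unmatched if none does
lex-smallest matching: {0-13, 3-1, 4-5, 6-9, 7-2, 12-23}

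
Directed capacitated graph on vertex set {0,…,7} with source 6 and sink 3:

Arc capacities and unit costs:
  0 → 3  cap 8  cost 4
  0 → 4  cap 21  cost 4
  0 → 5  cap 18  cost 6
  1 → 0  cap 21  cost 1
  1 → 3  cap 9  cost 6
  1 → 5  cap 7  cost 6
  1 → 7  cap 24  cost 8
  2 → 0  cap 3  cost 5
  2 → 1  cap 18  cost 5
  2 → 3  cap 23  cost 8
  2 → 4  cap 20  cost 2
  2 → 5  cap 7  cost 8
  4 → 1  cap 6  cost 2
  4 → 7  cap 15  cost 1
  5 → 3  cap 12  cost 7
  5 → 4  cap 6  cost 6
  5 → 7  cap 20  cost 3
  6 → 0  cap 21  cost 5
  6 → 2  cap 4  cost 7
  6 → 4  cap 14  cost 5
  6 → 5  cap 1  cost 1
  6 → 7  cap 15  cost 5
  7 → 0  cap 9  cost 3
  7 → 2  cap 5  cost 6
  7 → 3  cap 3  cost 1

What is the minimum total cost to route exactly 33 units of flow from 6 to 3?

shortest-cost path #1: 6→5→7→3 push 1 @ unit cost 5 (adds 5)
shortest-cost path #2: 6→7→3 push 2 @ unit cost 6 (adds 12)
shortest-cost path #3: 6→0→3 push 8 @ unit cost 9 (adds 72)
shortest-cost path #4: 6→7→5→3 push 1 @ unit cost 9 (adds 9)
shortest-cost path #5: 6→4→1→3 push 6 @ unit cost 13 (adds 78)
shortest-cost path #6: 6→2→3 push 4 @ unit cost 15 (adds 60)
shortest-cost path #7: 6→0→5→3 push 11 @ unit cost 18 (adds 198)
total cost = 434

Minimum cost for 33 units: 434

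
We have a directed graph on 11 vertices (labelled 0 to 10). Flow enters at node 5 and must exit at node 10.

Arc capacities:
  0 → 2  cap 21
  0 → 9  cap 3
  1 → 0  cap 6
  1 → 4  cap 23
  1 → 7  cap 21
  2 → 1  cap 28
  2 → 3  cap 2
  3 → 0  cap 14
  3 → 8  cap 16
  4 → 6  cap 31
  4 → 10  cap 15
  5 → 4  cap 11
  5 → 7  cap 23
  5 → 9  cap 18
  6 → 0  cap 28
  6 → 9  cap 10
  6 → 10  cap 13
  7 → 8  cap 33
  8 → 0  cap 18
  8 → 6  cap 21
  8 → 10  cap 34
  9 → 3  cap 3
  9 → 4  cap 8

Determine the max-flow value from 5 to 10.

augment #1: 5→4→10 bottleneck 11, total now 11
augment #2: 5→7→8→10 bottleneck 23, total now 34
augment #3: 5→9→4→10 bottleneck 4, total now 38
augment #4: 5→9→3→8→10 bottleneck 3, total now 41
augment #5: 5→9→4→6→10 bottleneck 4, total now 45

Maximum flow value: 45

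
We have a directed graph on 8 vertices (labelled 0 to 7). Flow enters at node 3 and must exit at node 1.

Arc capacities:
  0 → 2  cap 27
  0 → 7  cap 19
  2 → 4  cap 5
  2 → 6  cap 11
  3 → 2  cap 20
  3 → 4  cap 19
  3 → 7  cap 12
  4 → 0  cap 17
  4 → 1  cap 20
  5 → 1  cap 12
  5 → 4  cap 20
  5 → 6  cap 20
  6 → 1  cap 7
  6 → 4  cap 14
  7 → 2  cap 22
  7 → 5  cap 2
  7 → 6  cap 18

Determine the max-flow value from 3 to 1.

augment #1: 3→4→1 bottleneck 19, total now 19
augment #2: 3→2→4→1 bottleneck 1, total now 20
augment #3: 3→2→6→1 bottleneck 7, total now 27
augment #4: 3→7→5→1 bottleneck 2, total now 29

Maximum flow value: 29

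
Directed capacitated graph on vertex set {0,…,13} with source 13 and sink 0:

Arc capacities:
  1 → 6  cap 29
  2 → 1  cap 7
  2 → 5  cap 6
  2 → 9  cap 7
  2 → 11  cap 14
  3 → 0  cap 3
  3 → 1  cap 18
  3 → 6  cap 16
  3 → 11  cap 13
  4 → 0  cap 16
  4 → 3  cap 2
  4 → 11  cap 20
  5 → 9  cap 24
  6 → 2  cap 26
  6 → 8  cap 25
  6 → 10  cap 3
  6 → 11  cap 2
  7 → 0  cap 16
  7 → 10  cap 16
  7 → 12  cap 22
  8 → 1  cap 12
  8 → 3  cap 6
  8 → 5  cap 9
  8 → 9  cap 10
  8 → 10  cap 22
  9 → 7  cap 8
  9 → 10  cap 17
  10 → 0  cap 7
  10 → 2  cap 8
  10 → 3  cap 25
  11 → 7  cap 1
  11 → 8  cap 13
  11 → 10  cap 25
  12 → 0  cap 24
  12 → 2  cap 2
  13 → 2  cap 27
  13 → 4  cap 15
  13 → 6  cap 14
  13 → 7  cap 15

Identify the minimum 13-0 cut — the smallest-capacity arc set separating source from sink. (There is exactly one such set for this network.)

augment #1: 13→4→0 push 15
augment #2: 13→7→0 push 15
augment #3: 13→6→10→0 push 3
augment #4: 13→2→9→7→0 push 1
augment #5: 13→2→9→10→0 push 4
augment #6: 13→6→8→3→0 push 3
augment #7: 13→2→9→7→12→0 push 2
augment #8: 13→2→11→7→12→0 push 1
augment #9: 13→2→5→9→7→12→0 push 5
max flow = 49; residual-reachable set from 13 gives S-side
cut edges (S→T): {(3,0), (9,7), (10,0), (11,7), (13,4), (13,7)} total cap 49

Min-cut arcs: {(3,0), (9,7), (10,0), (11,7), (13,4), (13,7)} (total capacity 49)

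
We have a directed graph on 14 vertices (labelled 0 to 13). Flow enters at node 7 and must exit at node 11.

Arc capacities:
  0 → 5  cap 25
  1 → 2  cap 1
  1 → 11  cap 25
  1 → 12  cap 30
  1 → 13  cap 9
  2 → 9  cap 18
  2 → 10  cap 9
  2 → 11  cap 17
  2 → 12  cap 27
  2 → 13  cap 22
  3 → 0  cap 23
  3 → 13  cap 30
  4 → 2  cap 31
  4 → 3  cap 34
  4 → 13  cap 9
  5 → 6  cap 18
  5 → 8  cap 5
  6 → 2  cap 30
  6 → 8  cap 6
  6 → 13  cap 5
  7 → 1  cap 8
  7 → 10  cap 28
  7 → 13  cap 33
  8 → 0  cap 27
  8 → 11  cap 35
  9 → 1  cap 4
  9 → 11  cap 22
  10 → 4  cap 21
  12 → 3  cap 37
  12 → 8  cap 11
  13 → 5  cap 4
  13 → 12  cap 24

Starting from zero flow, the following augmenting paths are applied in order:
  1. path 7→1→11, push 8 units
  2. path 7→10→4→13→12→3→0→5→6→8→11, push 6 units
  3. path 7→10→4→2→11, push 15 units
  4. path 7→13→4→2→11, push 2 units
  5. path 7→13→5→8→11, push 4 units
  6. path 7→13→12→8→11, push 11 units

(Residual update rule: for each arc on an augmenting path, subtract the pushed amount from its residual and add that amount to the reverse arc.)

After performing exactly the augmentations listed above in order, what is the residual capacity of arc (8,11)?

Residual capacity of (8,11): 14

after path 1 (7→1→11, push 8): res(8,11)=35
after path 2 (7→10→4→13→12→3→0→5→6→8→11, push 6): res(8,11)=29
after path 3 (7→10→4→2→11, push 15): res(8,11)=29
after path 4 (7→13→4→2→11, push 2): res(8,11)=29
after path 5 (7→13→5→8→11, push 4): res(8,11)=25
after path 6 (7→13→12→8→11, push 11): res(8,11)=14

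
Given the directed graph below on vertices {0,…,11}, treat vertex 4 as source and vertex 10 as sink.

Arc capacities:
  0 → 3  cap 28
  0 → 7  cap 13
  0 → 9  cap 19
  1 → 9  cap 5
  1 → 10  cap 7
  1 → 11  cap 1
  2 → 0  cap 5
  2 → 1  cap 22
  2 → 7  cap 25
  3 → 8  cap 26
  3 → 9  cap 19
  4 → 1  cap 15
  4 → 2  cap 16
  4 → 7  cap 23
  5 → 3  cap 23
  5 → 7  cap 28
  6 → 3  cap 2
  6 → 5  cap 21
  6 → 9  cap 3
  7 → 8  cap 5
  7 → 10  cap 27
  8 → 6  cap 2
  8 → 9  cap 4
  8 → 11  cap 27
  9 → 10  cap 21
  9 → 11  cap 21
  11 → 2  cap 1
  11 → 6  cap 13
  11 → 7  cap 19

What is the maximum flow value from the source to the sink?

augment #1: 4→1→10 bottleneck 7, total now 7
augment #2: 4→7→10 bottleneck 23, total now 30
augment #3: 4→1→9→10 bottleneck 5, total now 35
augment #4: 4→2→7→10 bottleneck 4, total now 39
augment #5: 4→2→0→9→10 bottleneck 5, total now 44
augment #6: 4→1→11→6→9→10 bottleneck 1, total now 45
augment #7: 4→2→7→8→9→10 bottleneck 4, total now 49
augment #8: 4→2→7→8→6→9→10 bottleneck 1, total now 50

Maximum flow value: 50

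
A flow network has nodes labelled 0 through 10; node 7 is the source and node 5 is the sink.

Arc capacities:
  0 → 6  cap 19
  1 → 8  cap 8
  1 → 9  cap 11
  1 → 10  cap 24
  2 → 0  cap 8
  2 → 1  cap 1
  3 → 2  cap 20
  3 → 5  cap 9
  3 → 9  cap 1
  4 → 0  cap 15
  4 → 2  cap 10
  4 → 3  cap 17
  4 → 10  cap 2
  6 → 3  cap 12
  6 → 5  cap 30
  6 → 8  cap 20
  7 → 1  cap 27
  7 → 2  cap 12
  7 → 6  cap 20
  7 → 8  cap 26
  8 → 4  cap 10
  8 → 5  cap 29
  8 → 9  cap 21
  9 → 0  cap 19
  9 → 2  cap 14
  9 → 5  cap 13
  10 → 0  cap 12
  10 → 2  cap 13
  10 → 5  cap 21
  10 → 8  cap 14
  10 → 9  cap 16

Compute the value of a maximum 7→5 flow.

augment #1: 7→6→5 bottleneck 20, total now 20
augment #2: 7→8→5 bottleneck 26, total now 46
augment #3: 7→1→8→5 bottleneck 3, total now 49
augment #4: 7→1→9→5 bottleneck 11, total now 60
augment #5: 7→1→10→5 bottleneck 13, total now 73
augment #6: 7→2→0→6→5 bottleneck 8, total now 81
augment #7: 7→2→1→10→5 bottleneck 1, total now 82

Maximum flow value: 82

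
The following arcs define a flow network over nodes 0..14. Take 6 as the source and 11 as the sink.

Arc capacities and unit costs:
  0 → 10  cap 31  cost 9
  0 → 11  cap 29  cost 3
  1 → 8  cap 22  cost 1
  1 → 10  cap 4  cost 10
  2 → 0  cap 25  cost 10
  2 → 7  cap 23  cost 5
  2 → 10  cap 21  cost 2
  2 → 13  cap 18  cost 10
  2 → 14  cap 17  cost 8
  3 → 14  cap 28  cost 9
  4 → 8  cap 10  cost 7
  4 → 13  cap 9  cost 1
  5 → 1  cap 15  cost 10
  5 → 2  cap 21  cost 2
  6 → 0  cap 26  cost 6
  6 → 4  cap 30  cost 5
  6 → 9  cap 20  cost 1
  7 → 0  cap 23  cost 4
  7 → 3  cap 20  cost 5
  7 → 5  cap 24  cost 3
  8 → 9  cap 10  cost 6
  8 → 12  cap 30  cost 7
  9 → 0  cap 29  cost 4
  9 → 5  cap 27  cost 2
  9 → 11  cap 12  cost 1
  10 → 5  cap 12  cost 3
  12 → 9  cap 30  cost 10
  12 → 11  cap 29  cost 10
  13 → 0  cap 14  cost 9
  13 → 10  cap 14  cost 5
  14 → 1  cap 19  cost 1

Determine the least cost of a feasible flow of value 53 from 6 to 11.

shortest-cost path #1: 6→9→11 push 12 @ unit cost 2 (adds 24)
shortest-cost path #2: 6→9→0→11 push 8 @ unit cost 8 (adds 64)
shortest-cost path #3: 6→0→11 push 21 @ unit cost 9 (adds 189)
shortest-cost path #4: 6→4→8→12→11 push 10 @ unit cost 29 (adds 290)
shortest-cost path #5: 6→0→9→5→1→8→12→11 push 2 @ unit cost 32 (adds 64)
total cost = 631

Minimum cost for 53 units: 631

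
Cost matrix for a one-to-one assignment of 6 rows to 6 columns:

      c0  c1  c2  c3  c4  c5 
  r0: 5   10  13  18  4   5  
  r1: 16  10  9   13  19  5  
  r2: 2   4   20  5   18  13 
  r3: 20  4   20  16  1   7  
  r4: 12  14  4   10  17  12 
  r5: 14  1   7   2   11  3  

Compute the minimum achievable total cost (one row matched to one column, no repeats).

one of 3 optimal assignments: row0→col0 (cost 5), row1→col5 (cost 5), row2→col1 (cost 4), row3→col4 (cost 1), row4→col2 (cost 4), row5→col3 (cost 2)
total = 5 + 5 + 4 + 1 + 4 + 2 = 21

Minimum assignment cost: 21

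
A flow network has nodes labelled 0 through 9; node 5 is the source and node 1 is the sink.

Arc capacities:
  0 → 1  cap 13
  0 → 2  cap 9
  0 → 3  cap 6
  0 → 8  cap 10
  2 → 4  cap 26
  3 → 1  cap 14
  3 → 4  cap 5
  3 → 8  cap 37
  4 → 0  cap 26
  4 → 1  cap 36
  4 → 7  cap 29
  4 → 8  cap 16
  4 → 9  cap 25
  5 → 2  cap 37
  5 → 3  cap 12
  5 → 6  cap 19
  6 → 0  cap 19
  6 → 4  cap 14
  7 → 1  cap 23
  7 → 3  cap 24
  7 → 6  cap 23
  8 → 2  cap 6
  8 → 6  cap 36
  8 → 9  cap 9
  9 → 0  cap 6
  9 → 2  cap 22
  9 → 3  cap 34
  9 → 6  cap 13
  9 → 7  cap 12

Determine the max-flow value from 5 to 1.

Maximum flow value: 57

augment #1: 5→3→1 bottleneck 12, total now 12
augment #2: 5→2→4→1 bottleneck 26, total now 38
augment #3: 5→6→0→1 bottleneck 13, total now 51
augment #4: 5→6→4→1 bottleneck 6, total now 57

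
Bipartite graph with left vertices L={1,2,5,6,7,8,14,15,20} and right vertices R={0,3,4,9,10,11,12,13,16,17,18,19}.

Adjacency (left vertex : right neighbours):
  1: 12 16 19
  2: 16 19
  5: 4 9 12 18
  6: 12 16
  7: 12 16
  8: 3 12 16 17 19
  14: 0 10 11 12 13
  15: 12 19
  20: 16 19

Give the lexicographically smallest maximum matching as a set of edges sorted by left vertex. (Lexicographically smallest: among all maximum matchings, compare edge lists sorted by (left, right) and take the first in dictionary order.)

|M| = 6 (so the lex-smallest maximum matching has 6 edges)
process left vertices in ascending order; for each, take the smallest-labelled available neighbour that still permits 6 edges overall, or leave it unmatched if none does
lex-smallest matching: {1-12, 2-16, 5-4, 8-3, 14-0, 15-19}

Lex-smallest maximum matching: {(1,12), (2,16), (5,4), (8,3), (14,0), (15,19)}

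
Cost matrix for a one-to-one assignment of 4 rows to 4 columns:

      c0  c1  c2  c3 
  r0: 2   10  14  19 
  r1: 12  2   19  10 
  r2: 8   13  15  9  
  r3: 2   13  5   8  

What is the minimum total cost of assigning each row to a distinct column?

Minimum assignment cost: 18

optimal assignment: row0→col0 (cost 2), row1→col1 (cost 2), row2→col3 (cost 9), row3→col2 (cost 5)
total = 2 + 2 + 9 + 5 = 18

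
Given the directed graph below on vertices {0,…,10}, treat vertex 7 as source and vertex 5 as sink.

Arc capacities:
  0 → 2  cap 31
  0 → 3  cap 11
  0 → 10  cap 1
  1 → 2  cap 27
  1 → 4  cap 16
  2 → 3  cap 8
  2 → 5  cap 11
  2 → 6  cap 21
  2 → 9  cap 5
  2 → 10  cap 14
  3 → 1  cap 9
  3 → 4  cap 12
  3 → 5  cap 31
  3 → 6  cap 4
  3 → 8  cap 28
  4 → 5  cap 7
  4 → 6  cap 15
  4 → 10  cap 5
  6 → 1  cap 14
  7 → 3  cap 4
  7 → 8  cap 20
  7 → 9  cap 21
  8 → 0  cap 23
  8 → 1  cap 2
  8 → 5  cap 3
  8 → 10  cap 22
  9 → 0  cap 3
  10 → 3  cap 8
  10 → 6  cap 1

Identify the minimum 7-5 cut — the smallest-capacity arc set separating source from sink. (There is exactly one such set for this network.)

Min-cut arcs: {(7,3), (7,8), (9,0)} (total capacity 27)

augment #1: 7→3→5 push 4
augment #2: 7→8→5 push 3
augment #3: 7→8→0→2→5 push 11
augment #4: 7→8→0→3→5 push 6
augment #5: 7→9→0→3→5 push 3
max flow = 27; residual-reachable set from 7 gives S-side
cut edges (S→T): {(7,3), (7,8), (9,0)} total cap 27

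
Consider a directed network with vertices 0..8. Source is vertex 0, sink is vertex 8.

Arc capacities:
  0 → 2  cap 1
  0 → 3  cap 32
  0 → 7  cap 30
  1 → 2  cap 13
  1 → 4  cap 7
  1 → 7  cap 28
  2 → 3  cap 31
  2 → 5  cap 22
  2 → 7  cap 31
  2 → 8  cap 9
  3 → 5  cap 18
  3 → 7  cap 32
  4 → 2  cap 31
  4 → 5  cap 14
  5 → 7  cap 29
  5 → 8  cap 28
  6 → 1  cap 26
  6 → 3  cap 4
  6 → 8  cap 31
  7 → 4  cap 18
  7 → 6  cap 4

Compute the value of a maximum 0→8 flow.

augment #1: 0→2→8 bottleneck 1, total now 1
augment #2: 0→3→5→8 bottleneck 18, total now 19
augment #3: 0→7→6→8 bottleneck 4, total now 23
augment #4: 0→7→4→2→8 bottleneck 8, total now 31
augment #5: 0→7→4→5→8 bottleneck 10, total now 41

Maximum flow value: 41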